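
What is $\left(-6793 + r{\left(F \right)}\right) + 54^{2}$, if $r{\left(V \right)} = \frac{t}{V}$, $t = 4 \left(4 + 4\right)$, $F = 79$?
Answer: $- \frac{306251}{79} \approx -3876.6$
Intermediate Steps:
$t = 32$ ($t = 4 \cdot 8 = 32$)
$r{\left(V \right)} = \frac{32}{V}$
$\left(-6793 + r{\left(F \right)}\right) + 54^{2} = \left(-6793 + \frac{32}{79}\right) + 54^{2} = \left(-6793 + 32 \cdot \frac{1}{79}\right) + 2916 = \left(-6793 + \frac{32}{79}\right) + 2916 = - \frac{536615}{79} + 2916 = - \frac{306251}{79}$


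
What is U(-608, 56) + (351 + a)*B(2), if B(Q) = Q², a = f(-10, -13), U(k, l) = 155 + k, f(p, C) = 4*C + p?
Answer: 703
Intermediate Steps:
f(p, C) = p + 4*C
a = -62 (a = -10 + 4*(-13) = -10 - 52 = -62)
U(-608, 56) + (351 + a)*B(2) = (155 - 608) + (351 - 62)*2² = -453 + 289*4 = -453 + 1156 = 703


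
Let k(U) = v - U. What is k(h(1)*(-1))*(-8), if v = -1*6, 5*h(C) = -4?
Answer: 272/5 ≈ 54.400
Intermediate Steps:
h(C) = -⅘ (h(C) = (⅕)*(-4) = -⅘)
v = -6
k(U) = -6 - U
k(h(1)*(-1))*(-8) = (-6 - (-4)*(-1)/5)*(-8) = (-6 - 1*⅘)*(-8) = (-6 - ⅘)*(-8) = -34/5*(-8) = 272/5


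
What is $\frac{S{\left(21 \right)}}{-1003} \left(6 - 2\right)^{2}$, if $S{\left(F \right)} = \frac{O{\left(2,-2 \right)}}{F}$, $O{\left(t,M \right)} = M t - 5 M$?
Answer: $- \frac{32}{7021} \approx -0.0045578$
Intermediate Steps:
$O{\left(t,M \right)} = - 5 M + M t$
$S{\left(F \right)} = \frac{6}{F}$ ($S{\left(F \right)} = \frac{\left(-2\right) \left(-5 + 2\right)}{F} = \frac{\left(-2\right) \left(-3\right)}{F} = \frac{6}{F}$)
$\frac{S{\left(21 \right)}}{-1003} \left(6 - 2\right)^{2} = \frac{6 \cdot \frac{1}{21}}{-1003} \left(6 - 2\right)^{2} = 6 \cdot \frac{1}{21} \left(- \frac{1}{1003}\right) 4^{2} = \frac{2}{7} \left(- \frac{1}{1003}\right) 16 = \left(- \frac{2}{7021}\right) 16 = - \frac{32}{7021}$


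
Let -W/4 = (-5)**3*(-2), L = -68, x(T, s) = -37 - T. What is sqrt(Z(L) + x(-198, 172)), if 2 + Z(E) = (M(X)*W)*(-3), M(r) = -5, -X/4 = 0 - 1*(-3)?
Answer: 3*I*sqrt(1649) ≈ 121.82*I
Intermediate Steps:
X = -12 (X = -4*(0 - 1*(-3)) = -4*(0 + 3) = -4*3 = -12)
W = -1000 (W = -4*(-5)**3*(-2) = -(-500)*(-2) = -4*250 = -1000)
Z(E) = -15002 (Z(E) = -2 - 5*(-1000)*(-3) = -2 + 5000*(-3) = -2 - 15000 = -15002)
sqrt(Z(L) + x(-198, 172)) = sqrt(-15002 + (-37 - 1*(-198))) = sqrt(-15002 + (-37 + 198)) = sqrt(-15002 + 161) = sqrt(-14841) = 3*I*sqrt(1649)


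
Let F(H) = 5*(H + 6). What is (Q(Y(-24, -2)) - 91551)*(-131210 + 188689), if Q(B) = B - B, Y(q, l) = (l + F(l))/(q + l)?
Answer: -5262259929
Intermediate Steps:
F(H) = 30 + 5*H (F(H) = 5*(6 + H) = 30 + 5*H)
Y(q, l) = (30 + 6*l)/(l + q) (Y(q, l) = (l + (30 + 5*l))/(q + l) = (30 + 6*l)/(l + q))
Q(B) = 0
(Q(Y(-24, -2)) - 91551)*(-131210 + 188689) = (0 - 91551)*(-131210 + 188689) = -91551*57479 = -5262259929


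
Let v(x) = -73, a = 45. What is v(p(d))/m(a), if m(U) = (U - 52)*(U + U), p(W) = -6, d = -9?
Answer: 73/630 ≈ 0.11587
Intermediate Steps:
m(U) = 2*U*(-52 + U) (m(U) = (-52 + U)*(2*U) = 2*U*(-52 + U))
v(p(d))/m(a) = -73*1/(90*(-52 + 45)) = -73/(2*45*(-7)) = -73/(-630) = -73*(-1/630) = 73/630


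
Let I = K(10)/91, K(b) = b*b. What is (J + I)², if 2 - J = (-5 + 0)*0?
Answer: 79524/8281 ≈ 9.6032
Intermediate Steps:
K(b) = b²
J = 2 (J = 2 - (-5 + 0)*0 = 2 - (-5)*0 = 2 - 1*0 = 2 + 0 = 2)
I = 100/91 (I = 10²/91 = 100*(1/91) = 100/91 ≈ 1.0989)
(J + I)² = (2 + 100/91)² = (282/91)² = 79524/8281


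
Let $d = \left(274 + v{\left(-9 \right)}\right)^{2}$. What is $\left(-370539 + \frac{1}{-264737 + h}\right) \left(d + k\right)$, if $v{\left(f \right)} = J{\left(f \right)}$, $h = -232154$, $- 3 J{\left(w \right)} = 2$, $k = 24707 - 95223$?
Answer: $- \frac{6951540112903000}{4472019} \approx -1.5545 \cdot 10^{9}$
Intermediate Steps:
$k = -70516$ ($k = 24707 - 95223 = -70516$)
$J{\left(w \right)} = - \frac{2}{3}$ ($J{\left(w \right)} = \left(- \frac{1}{3}\right) 2 = - \frac{2}{3}$)
$v{\left(f \right)} = - \frac{2}{3}$
$d = \frac{672400}{9}$ ($d = \left(274 - \frac{2}{3}\right)^{2} = \left(\frac{820}{3}\right)^{2} = \frac{672400}{9} \approx 74711.0$)
$\left(-370539 + \frac{1}{-264737 + h}\right) \left(d + k\right) = \left(-370539 + \frac{1}{-264737 - 232154}\right) \left(\frac{672400}{9} - 70516\right) = \left(-370539 + \frac{1}{-496891}\right) \frac{37756}{9} = \left(-370539 - \frac{1}{496891}\right) \frac{37756}{9} = \left(- \frac{184117494250}{496891}\right) \frac{37756}{9} = - \frac{6951540112903000}{4472019}$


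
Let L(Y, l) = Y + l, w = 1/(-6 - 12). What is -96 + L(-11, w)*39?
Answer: -3163/6 ≈ -527.17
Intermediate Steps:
w = -1/18 (w = 1/(-18) = -1/18 ≈ -0.055556)
-96 + L(-11, w)*39 = -96 + (-11 - 1/18)*39 = -96 - 199/18*39 = -96 - 2587/6 = -3163/6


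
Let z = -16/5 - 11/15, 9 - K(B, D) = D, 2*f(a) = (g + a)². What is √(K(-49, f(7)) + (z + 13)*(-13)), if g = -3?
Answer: I*√26295/15 ≈ 10.81*I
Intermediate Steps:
f(a) = (-3 + a)²/2
K(B, D) = 9 - D
z = -59/15 (z = -16*⅕ - 11*1/15 = -16/5 - 11/15 = -59/15 ≈ -3.9333)
√(K(-49, f(7)) + (z + 13)*(-13)) = √((9 - (-3 + 7)²/2) + (-59/15 + 13)*(-13)) = √((9 - 4²/2) + (136/15)*(-13)) = √((9 - 16/2) - 1768/15) = √((9 - 1*8) - 1768/15) = √((9 - 8) - 1768/15) = √(1 - 1768/15) = √(-1753/15) = I*√26295/15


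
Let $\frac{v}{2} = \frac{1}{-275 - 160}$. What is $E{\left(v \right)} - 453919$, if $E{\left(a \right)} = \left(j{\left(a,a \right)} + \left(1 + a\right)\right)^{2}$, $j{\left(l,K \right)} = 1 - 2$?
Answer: $- \frac{85892822771}{189225} \approx -4.5392 \cdot 10^{5}$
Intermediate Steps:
$v = - \frac{2}{435}$ ($v = \frac{2}{-275 - 160} = \frac{2}{-435} = 2 \left(- \frac{1}{435}\right) = - \frac{2}{435} \approx -0.0045977$)
$j{\left(l,K \right)} = -1$ ($j{\left(l,K \right)} = 1 - 2 = -1$)
$E{\left(a \right)} = a^{2}$ ($E{\left(a \right)} = \left(-1 + \left(1 + a\right)\right)^{2} = a^{2}$)
$E{\left(v \right)} - 453919 = \left(- \frac{2}{435}\right)^{2} - 453919 = \frac{4}{189225} - 453919 = - \frac{85892822771}{189225}$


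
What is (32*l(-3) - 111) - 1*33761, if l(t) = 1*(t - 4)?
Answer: -34096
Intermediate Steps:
l(t) = -4 + t (l(t) = 1*(-4 + t) = -4 + t)
(32*l(-3) - 111) - 1*33761 = (32*(-4 - 3) - 111) - 1*33761 = (32*(-7) - 111) - 33761 = (-224 - 111) - 33761 = -335 - 33761 = -34096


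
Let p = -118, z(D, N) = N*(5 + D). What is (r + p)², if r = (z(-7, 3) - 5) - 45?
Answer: 30276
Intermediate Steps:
r = -56 (r = (3*(5 - 7) - 5) - 45 = (3*(-2) - 5) - 45 = (-6 - 5) - 45 = -11 - 45 = -56)
(r + p)² = (-56 - 118)² = (-174)² = 30276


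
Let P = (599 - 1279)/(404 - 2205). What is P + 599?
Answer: 1079479/1801 ≈ 599.38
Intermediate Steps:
P = 680/1801 (P = -680/(-1801) = -680*(-1/1801) = 680/1801 ≈ 0.37757)
P + 599 = 680/1801 + 599 = 1079479/1801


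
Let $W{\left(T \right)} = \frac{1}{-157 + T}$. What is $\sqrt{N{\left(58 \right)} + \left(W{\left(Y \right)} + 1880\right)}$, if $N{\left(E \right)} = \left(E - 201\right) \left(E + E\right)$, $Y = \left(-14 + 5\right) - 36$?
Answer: $\frac{21 i \sqrt{1360874}}{202} \approx 121.28 i$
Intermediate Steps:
$Y = -45$ ($Y = -9 - 36 = -45$)
$N{\left(E \right)} = 2 E \left(-201 + E\right)$ ($N{\left(E \right)} = \left(-201 + E\right) 2 E = 2 E \left(-201 + E\right)$)
$\sqrt{N{\left(58 \right)} + \left(W{\left(Y \right)} + 1880\right)} = \sqrt{2 \cdot 58 \left(-201 + 58\right) + \left(\frac{1}{-157 - 45} + 1880\right)} = \sqrt{2 \cdot 58 \left(-143\right) + \left(\frac{1}{-202} + 1880\right)} = \sqrt{-16588 + \left(- \frac{1}{202} + 1880\right)} = \sqrt{-16588 + \frac{379759}{202}} = \sqrt{- \frac{2971017}{202}} = \frac{21 i \sqrt{1360874}}{202}$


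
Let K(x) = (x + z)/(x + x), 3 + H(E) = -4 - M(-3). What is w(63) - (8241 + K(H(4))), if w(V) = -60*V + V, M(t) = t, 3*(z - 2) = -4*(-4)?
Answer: -143491/12 ≈ -11958.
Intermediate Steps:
z = 22/3 (z = 2 + (-4*(-4))/3 = 2 + (⅓)*16 = 2 + 16/3 = 22/3 ≈ 7.3333)
H(E) = -4 (H(E) = -3 + (-4 - 1*(-3)) = -3 + (-4 + 3) = -3 - 1 = -4)
K(x) = (22/3 + x)/(2*x) (K(x) = (x + 22/3)/(x + x) = (22/3 + x)/((2*x)) = (22/3 + x)*(1/(2*x)) = (22/3 + x)/(2*x))
w(V) = -59*V
w(63) - (8241 + K(H(4))) = -59*63 - (8241 + (⅙)*(22 + 3*(-4))/(-4)) = -3717 - (8241 + (⅙)*(-¼)*(22 - 12)) = -3717 - (8241 + (⅙)*(-¼)*10) = -3717 - (8241 - 5/12) = -3717 - 1*98887/12 = -3717 - 98887/12 = -143491/12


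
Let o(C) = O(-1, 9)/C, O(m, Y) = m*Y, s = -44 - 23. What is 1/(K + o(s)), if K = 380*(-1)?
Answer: -67/25451 ≈ -0.0026325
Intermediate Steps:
s = -67
K = -380
O(m, Y) = Y*m
o(C) = -9/C (o(C) = (9*(-1))/C = -9/C)
1/(K + o(s)) = 1/(-380 - 9/(-67)) = 1/(-380 - 9*(-1/67)) = 1/(-380 + 9/67) = 1/(-25451/67) = -67/25451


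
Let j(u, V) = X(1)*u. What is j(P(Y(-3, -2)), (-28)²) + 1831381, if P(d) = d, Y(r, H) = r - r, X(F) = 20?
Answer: 1831381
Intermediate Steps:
Y(r, H) = 0
j(u, V) = 20*u
j(P(Y(-3, -2)), (-28)²) + 1831381 = 20*0 + 1831381 = 0 + 1831381 = 1831381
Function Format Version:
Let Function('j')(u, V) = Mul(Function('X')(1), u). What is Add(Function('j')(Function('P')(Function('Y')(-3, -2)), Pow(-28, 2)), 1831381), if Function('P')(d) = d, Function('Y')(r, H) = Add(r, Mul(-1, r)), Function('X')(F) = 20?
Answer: 1831381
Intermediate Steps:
Function('Y')(r, H) = 0
Function('j')(u, V) = Mul(20, u)
Add(Function('j')(Function('P')(Function('Y')(-3, -2)), Pow(-28, 2)), 1831381) = Add(Mul(20, 0), 1831381) = Add(0, 1831381) = 1831381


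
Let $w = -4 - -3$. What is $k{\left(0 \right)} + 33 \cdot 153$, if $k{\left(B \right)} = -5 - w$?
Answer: $5045$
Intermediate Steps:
$w = -1$ ($w = -4 + 3 = -1$)
$k{\left(B \right)} = -4$ ($k{\left(B \right)} = -5 - -1 = -5 + 1 = -4$)
$k{\left(0 \right)} + 33 \cdot 153 = -4 + 33 \cdot 153 = -4 + 5049 = 5045$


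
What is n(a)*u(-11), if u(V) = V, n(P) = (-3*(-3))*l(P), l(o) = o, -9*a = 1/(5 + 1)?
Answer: 11/6 ≈ 1.8333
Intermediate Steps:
a = -1/54 (a = -1/(9*(5 + 1)) = -1/9/6 = -1/9*1/6 = -1/54 ≈ -0.018519)
n(P) = 9*P (n(P) = (-3*(-3))*P = 9*P)
n(a)*u(-11) = (9*(-1/54))*(-11) = -1/6*(-11) = 11/6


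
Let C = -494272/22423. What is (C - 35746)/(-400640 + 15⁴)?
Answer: 160405366/1569677269 ≈ 0.10219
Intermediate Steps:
C = -494272/22423 (C = -494272*1/22423 = -494272/22423 ≈ -22.043)
(C - 35746)/(-400640 + 15⁴) = (-494272/22423 - 35746)/(-400640 + 15⁴) = -802026830/(22423*(-400640 + 50625)) = -802026830/22423/(-350015) = -802026830/22423*(-1/350015) = 160405366/1569677269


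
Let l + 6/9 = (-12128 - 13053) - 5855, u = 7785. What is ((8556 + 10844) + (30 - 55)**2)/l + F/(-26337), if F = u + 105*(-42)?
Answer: -126429435/163482538 ≈ -0.77335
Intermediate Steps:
F = 3375 (F = 7785 + 105*(-42) = 7785 - 4410 = 3375)
l = -93110/3 (l = -2/3 + ((-12128 - 13053) - 5855) = -2/3 + (-25181 - 5855) = -2/3 - 31036 = -93110/3 ≈ -31037.)
((8556 + 10844) + (30 - 55)**2)/l + F/(-26337) = ((8556 + 10844) + (30 - 55)**2)/(-93110/3) + 3375/(-26337) = (19400 + (-25)**2)*(-3/93110) + 3375*(-1/26337) = (19400 + 625)*(-3/93110) - 1125/8779 = 20025*(-3/93110) - 1125/8779 = -12015/18622 - 1125/8779 = -126429435/163482538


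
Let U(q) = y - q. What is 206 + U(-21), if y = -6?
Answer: 221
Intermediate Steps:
U(q) = -6 - q
206 + U(-21) = 206 + (-6 - 1*(-21)) = 206 + (-6 + 21) = 206 + 15 = 221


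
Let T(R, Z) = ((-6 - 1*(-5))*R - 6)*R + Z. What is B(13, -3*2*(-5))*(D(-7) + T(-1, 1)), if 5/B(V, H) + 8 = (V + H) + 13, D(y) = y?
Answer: -5/48 ≈ -0.10417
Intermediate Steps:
T(R, Z) = Z + R*(-6 - R) (T(R, Z) = ((-6 + 5)*R - 6)*R + Z = (-R - 6)*R + Z = (-6 - R)*R + Z = R*(-6 - R) + Z = Z + R*(-6 - R))
B(V, H) = 5/(5 + H + V) (B(V, H) = 5/(-8 + ((V + H) + 13)) = 5/(-8 + ((H + V) + 13)) = 5/(-8 + (13 + H + V)) = 5/(5 + H + V))
B(13, -3*2*(-5))*(D(-7) + T(-1, 1)) = (5/(5 - 3*2*(-5) + 13))*(-7 + (1 - 1*(-1)² - 6*(-1))) = (5/(5 - 6*(-5) + 13))*(-7 + (1 - 1*1 + 6)) = (5/(5 + 30 + 13))*(-7 + (1 - 1 + 6)) = (5/48)*(-7 + 6) = (5*(1/48))*(-1) = (5/48)*(-1) = -5/48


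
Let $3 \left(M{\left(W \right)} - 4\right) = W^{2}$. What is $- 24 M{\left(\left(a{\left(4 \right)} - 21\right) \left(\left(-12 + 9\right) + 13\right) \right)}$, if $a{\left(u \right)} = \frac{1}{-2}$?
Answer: $-369896$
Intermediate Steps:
$a{\left(u \right)} = - \frac{1}{2}$
$M{\left(W \right)} = 4 + \frac{W^{2}}{3}$
$- 24 M{\left(\left(a{\left(4 \right)} - 21\right) \left(\left(-12 + 9\right) + 13\right) \right)} = - 24 \left(4 + \frac{\left(\left(- \frac{1}{2} - 21\right) \left(\left(-12 + 9\right) + 13\right)\right)^{2}}{3}\right) = - 24 \left(4 + \frac{\left(- \frac{43 \left(-3 + 13\right)}{2}\right)^{2}}{3}\right) = - 24 \left(4 + \frac{\left(\left(- \frac{43}{2}\right) 10\right)^{2}}{3}\right) = - 24 \left(4 + \frac{\left(-215\right)^{2}}{3}\right) = - 24 \left(4 + \frac{1}{3} \cdot 46225\right) = - 24 \left(4 + \frac{46225}{3}\right) = \left(-24\right) \frac{46237}{3} = -369896$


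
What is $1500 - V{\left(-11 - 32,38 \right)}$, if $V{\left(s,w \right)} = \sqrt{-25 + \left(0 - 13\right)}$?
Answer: $1500 - i \sqrt{38} \approx 1500.0 - 6.1644 i$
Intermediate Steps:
$V{\left(s,w \right)} = i \sqrt{38}$ ($V{\left(s,w \right)} = \sqrt{-25 + \left(0 - 13\right)} = \sqrt{-25 - 13} = \sqrt{-38} = i \sqrt{38}$)
$1500 - V{\left(-11 - 32,38 \right)} = 1500 - i \sqrt{38}$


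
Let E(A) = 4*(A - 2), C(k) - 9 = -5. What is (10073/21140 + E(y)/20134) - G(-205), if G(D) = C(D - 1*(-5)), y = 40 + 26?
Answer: -106736387/30402340 ≈ -3.5108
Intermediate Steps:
y = 66
C(k) = 4 (C(k) = 9 - 5 = 4)
E(A) = -8 + 4*A (E(A) = 4*(-2 + A) = -8 + 4*A)
G(D) = 4
(10073/21140 + E(y)/20134) - G(-205) = (10073/21140 + (-8 + 4*66)/20134) - 1*4 = (10073*(1/21140) + (-8 + 264)*(1/20134)) - 4 = (1439/3020 + 256*(1/20134)) - 4 = (1439/3020 + 128/10067) - 4 = 14872973/30402340 - 4 = -106736387/30402340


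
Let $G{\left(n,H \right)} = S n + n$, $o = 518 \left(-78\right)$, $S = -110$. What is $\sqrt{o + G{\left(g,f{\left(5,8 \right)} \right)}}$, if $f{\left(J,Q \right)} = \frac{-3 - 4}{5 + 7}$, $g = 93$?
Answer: $i \sqrt{50541} \approx 224.81 i$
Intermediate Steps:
$o = -40404$
$f{\left(J,Q \right)} = - \frac{7}{12}$
$G{\left(n,H \right)} = - 109 n$ ($G{\left(n,H \right)} = - 110 n + n = - 109 n$)
$\sqrt{o + G{\left(g,f{\left(5,8 \right)} \right)}} = \sqrt{-40404 - 10137} = \sqrt{-50541} = i \sqrt{50541}$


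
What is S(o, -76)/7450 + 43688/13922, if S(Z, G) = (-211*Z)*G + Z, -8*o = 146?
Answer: -7498298461/207437800 ≈ -36.147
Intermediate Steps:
o = -73/4 (o = -⅛*146 = -73/4 ≈ -18.250)
S(Z, G) = Z - 211*G*Z (S(Z, G) = -211*G*Z + Z = Z - 211*G*Z)
S(o, -76)/7450 + 43688/13922 = -73*(1 - 211*(-76))/4/7450 + 43688/13922 = -73*(1 + 16036)/4*(1/7450) + 43688*(1/13922) = -73/4*16037*(1/7450) + 21844/6961 = -1170701/4*1/7450 + 21844/6961 = -1170701/29800 + 21844/6961 = -7498298461/207437800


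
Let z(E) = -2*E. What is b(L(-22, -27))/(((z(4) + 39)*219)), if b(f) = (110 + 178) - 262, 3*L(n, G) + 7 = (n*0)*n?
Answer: 26/6789 ≈ 0.0038297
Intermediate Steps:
L(n, G) = -7/3 (L(n, G) = -7/3 + ((n*0)*n)/3 = -7/3 + (0*n)/3 = -7/3 + (1/3)*0 = -7/3 + 0 = -7/3)
b(f) = 26 (b(f) = 288 - 262 = 26)
b(L(-22, -27))/(((z(4) + 39)*219)) = 26/(((-2*4 + 39)*219)) = 26/(((-8 + 39)*219)) = 26/((31*219)) = 26/6789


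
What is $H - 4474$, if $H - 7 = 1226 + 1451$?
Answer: $-1790$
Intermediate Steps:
$H = 2684$ ($H = 7 + \left(1226 + 1451\right) = 7 + 2677 = 2684$)
$H - 4474 = 2684 - 4474 = -1790$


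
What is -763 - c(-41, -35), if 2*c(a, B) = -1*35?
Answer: -1491/2 ≈ -745.50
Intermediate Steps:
c(a, B) = -35/2 (c(a, B) = (-1*35)/2 = (1/2)*(-35) = -35/2)
-763 - c(-41, -35) = -763 - 1*(-35/2) = -763 + 35/2 = -1491/2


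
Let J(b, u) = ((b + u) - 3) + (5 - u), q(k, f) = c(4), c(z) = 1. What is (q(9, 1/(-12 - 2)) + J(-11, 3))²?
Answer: 64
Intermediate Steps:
q(k, f) = 1
J(b, u) = 2 + b (J(b, u) = (-3 + b + u) + (5 - u) = 2 + b)
(q(9, 1/(-12 - 2)) + J(-11, 3))² = (1 + (2 - 11))² = (1 - 9)² = (-8)² = 64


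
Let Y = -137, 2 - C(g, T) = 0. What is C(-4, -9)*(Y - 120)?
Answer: -514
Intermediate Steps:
C(g, T) = 2 (C(g, T) = 2 - 1*0 = 2 + 0 = 2)
C(-4, -9)*(Y - 120) = 2*(-137 - 120) = 2*(-257) = -514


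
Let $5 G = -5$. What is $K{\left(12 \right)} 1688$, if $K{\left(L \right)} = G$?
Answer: $-1688$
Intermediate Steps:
$G = -1$ ($G = \frac{1}{5} \left(-5\right) = -1$)
$K{\left(L \right)} = -1$
$K{\left(12 \right)} 1688 = \left(-1\right) 1688 = -1688$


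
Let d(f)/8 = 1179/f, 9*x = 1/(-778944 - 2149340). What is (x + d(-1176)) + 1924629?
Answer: 2485404037885919/1291373244 ≈ 1.9246e+6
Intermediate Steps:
x = -1/26354556 (x = 1/(9*(-778944 - 2149340)) = (⅑)/(-2928284) = (⅑)*(-1/2928284) = -1/26354556 ≈ -3.7944e-8)
d(f) = 9432/f (d(f) = 8*(1179/f) = 9432/f)
(x + d(-1176)) + 1924629 = (-1/26354556 + 9432/(-1176)) + 1924629 = (-1/26354556 + 9432*(-1/1176)) + 1924629 = (-1/26354556 - 393/49) + 1924629 = -10357340557/1291373244 + 1924629 = 2485404037885919/1291373244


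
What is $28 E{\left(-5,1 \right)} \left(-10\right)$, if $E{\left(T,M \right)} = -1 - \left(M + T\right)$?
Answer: $-840$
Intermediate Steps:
$E{\left(T,M \right)} = -1 - M - T$ ($E{\left(T,M \right)} = -1 - \left(M + T\right) = -1 - M - T$)
$28 E{\left(-5,1 \right)} \left(-10\right) = 28 \left(-1 - 1 - -5\right) \left(-10\right) = 28 \left(-1 - 1 + 5\right) \left(-10\right) = 28 \cdot 3 \left(-10\right) = 84 \left(-10\right) = -840$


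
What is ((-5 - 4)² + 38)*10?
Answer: 1190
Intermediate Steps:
((-5 - 4)² + 38)*10 = ((-9)² + 38)*10 = (81 + 38)*10 = 119*10 = 1190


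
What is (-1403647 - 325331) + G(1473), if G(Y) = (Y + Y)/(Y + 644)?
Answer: -3660243480/2117 ≈ -1.7290e+6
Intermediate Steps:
G(Y) = 2*Y/(644 + Y) (G(Y) = (2*Y)/(644 + Y) = 2*Y/(644 + Y))
(-1403647 - 325331) + G(1473) = (-1403647 - 325331) + 2*1473/(644 + 1473) = -1728978 + 2*1473/2117 = -1728978 + 2*1473*(1/2117) = -1728978 + 2946/2117 = -3660243480/2117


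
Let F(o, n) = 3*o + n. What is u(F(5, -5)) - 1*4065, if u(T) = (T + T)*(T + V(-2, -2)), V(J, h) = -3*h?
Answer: -3745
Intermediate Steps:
F(o, n) = n + 3*o
u(T) = 2*T*(6 + T) (u(T) = (T + T)*(T - 3*(-2)) = (2*T)*(T + 6) = (2*T)*(6 + T) = 2*T*(6 + T))
u(F(5, -5)) - 1*4065 = 2*(-5 + 3*5)*(6 + (-5 + 3*5)) - 1*4065 = 2*(-5 + 15)*(6 + (-5 + 15)) - 4065 = 2*10*(6 + 10) - 4065 = 2*10*16 - 4065 = 320 - 4065 = -3745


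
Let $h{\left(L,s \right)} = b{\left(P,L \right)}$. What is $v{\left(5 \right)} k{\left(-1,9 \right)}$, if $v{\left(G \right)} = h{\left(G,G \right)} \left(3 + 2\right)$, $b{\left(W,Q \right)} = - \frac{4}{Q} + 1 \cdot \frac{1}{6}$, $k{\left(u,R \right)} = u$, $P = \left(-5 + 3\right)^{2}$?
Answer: $\frac{19}{6} \approx 3.1667$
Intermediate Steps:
$P = 4$ ($P = \left(-2\right)^{2} = 4$)
$b{\left(W,Q \right)} = \frac{1}{6} - \frac{4}{Q}$ ($b{\left(W,Q \right)} = - \frac{4}{Q} + 1 \cdot \frac{1}{6} = - \frac{4}{Q} + \frac{1}{6} = \frac{1}{6} - \frac{4}{Q}$)
$h{\left(L,s \right)} = \frac{-24 + L}{6 L}$
$v{\left(G \right)} = \frac{5 \left(-24 + G\right)}{6 G}$ ($v{\left(G \right)} = \frac{-24 + G}{6 G} \left(3 + 2\right) = \frac{-24 + G}{6 G} 5 = \frac{5 \left(-24 + G\right)}{6 G}$)
$v{\left(5 \right)} k{\left(-1,9 \right)} = \left(\frac{5}{6} - \frac{20}{5}\right) \left(-1\right) = \left(\frac{5}{6} - 4\right) \left(-1\right) = \left(- \frac{19}{6}\right) \left(-1\right) = \frac{19}{6}$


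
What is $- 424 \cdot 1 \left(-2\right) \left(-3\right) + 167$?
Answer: $-2377$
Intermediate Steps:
$- 424 \cdot 1 \left(-2\right) \left(-3\right) + 167 = - 424 \left(\left(-2\right) \left(-3\right)\right) + 167 = \left(-424\right) 6 + 167 = -2544 + 167 = -2377$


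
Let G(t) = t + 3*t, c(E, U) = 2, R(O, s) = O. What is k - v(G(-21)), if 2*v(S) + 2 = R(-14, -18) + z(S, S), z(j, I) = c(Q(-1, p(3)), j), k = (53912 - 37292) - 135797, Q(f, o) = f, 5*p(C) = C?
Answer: -119170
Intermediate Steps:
p(C) = C/5
k = -119177 (k = 16620 - 135797 = -119177)
z(j, I) = 2
G(t) = 4*t
v(S) = -7 (v(S) = -1 + (-14 + 2)/2 = -1 + (1/2)*(-12) = -1 - 6 = -7)
k - v(G(-21)) = -119177 - 1*(-7) = -119177 + 7 = -119170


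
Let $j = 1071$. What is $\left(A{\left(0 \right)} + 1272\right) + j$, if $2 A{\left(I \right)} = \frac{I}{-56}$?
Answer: $2343$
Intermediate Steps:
$A{\left(I \right)} = - \frac{I}{112}$ ($A{\left(I \right)} = \frac{I \frac{1}{-56}}{2} = \frac{I \left(- \frac{1}{56}\right)}{2} = \frac{\left(- \frac{1}{56}\right) I}{2} = - \frac{I}{112}$)
$\left(A{\left(0 \right)} + 1272\right) + j = \left(\left(- \frac{1}{112}\right) 0 + 1272\right) + 1071 = \left(0 + 1272\right) + 1071 = 1272 + 1071 = 2343$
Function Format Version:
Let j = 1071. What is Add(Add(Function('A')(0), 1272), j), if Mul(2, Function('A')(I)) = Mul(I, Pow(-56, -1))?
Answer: 2343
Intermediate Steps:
Function('A')(I) = Mul(Rational(-1, 112), I) (Function('A')(I) = Mul(Rational(1, 2), Mul(I, Pow(-56, -1))) = Mul(Rational(1, 2), Mul(I, Rational(-1, 56))) = Mul(Rational(1, 2), Mul(Rational(-1, 56), I)) = Mul(Rational(-1, 112), I))
Add(Add(Function('A')(0), 1272), j) = Add(Add(Mul(Rational(-1, 112), 0), 1272), 1071) = Add(Add(0, 1272), 1071) = Add(1272, 1071) = 2343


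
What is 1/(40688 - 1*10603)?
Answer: 1/30085 ≈ 3.3239e-5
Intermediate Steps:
1/(40688 - 1*10603) = 1/(40688 - 10603) = 1/30085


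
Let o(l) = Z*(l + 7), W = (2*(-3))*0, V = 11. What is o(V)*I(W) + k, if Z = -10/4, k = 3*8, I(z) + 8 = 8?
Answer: 24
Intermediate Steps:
W = 0 (W = -6*0 = 0)
I(z) = 0 (I(z) = -8 + 8 = 0)
k = 24
Z = -5/2 (Z = -10*1/4 = -5/2 ≈ -2.5000)
o(l) = -35/2 - 5*l/2 (o(l) = -5*(l + 7)/2 = -5*(7 + l)/2 = -35/2 - 5*l/2)
o(V)*I(W) + k = (-35/2 - 5/2*11)*0 + 24 = (-35/2 - 55/2)*0 + 24 = -45*0 + 24 = 0 + 24 = 24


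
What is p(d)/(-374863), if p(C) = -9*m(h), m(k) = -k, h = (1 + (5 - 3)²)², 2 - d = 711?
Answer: -225/374863 ≈ -0.00060022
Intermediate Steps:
d = -709 (d = 2 - 1*711 = 2 - 711 = -709)
h = 25 (h = (1 + 2²)² = (1 + 4)² = 5² = 25)
p(C) = 225 (p(C) = -(-9)*25 = -9*(-25) = 225)
p(d)/(-374863) = 225/(-374863) = 225*(-1/374863) = -225/374863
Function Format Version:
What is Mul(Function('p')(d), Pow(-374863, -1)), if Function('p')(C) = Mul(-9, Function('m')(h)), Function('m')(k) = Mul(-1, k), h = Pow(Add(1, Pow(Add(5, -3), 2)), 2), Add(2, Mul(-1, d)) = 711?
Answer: Rational(-225, 374863) ≈ -0.00060022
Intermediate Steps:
d = -709 (d = Add(2, Mul(-1, 711)) = Add(2, -711) = -709)
h = 25 (h = Pow(Add(1, Pow(2, 2)), 2) = Pow(Add(1, 4), 2) = Pow(5, 2) = 25)
Function('p')(C) = 225 (Function('p')(C) = Mul(-9, Mul(-1, 25)) = Mul(-9, -25) = 225)
Mul(Function('p')(d), Pow(-374863, -1)) = Mul(225, Pow(-374863, -1)) = Mul(225, Rational(-1, 374863)) = Rational(-225, 374863)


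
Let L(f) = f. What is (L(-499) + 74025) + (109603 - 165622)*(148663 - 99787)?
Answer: -2737911118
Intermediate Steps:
(L(-499) + 74025) + (109603 - 165622)*(148663 - 99787) = (-499 + 74025) + (109603 - 165622)*(148663 - 99787) = 73526 - 56019*48876 = 73526 - 2737984644 = -2737911118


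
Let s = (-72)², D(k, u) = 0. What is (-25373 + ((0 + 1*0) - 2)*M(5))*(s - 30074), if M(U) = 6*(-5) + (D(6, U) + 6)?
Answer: 630339250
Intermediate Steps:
s = 5184
M(U) = -24 (M(U) = 6*(-5) + (0 + 6) = -30 + 6 = -24)
(-25373 + ((0 + 1*0) - 2)*M(5))*(s - 30074) = (-25373 + ((0 + 1*0) - 2)*(-24))*(5184 - 30074) = (-25373 + ((0 + 0) - 2)*(-24))*(-24890) = (-25373 + (0 - 2)*(-24))*(-24890) = (-25373 - 2*(-24))*(-24890) = (-25373 + 48)*(-24890) = -25325*(-24890) = 630339250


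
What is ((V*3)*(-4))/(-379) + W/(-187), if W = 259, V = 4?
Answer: -89185/70873 ≈ -1.2584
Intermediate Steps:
((V*3)*(-4))/(-379) + W/(-187) = ((4*3)*(-4))/(-379) + 259/(-187) = (12*(-4))*(-1/379) + 259*(-1/187) = -48*(-1/379) - 259/187 = 48/379 - 259/187 = -89185/70873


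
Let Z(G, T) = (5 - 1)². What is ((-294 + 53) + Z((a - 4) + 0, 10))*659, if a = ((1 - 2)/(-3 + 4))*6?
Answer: -148275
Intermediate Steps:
a = -6 (a = -1/1*6 = -1*1*6 = -1*6 = -6)
Z(G, T) = 16 (Z(G, T) = 4² = 16)
((-294 + 53) + Z((a - 4) + 0, 10))*659 = ((-294 + 53) + 16)*659 = (-241 + 16)*659 = -225*659 = -148275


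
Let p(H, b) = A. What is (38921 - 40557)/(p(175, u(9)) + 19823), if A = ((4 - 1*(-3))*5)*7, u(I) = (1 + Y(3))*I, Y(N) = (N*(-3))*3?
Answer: -409/5017 ≈ -0.081523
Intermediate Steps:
Y(N) = -9*N (Y(N) = -3*N*3 = -9*N)
u(I) = -26*I (u(I) = (1 - 9*3)*I = (1 - 27)*I = -26*I)
A = 245 (A = ((4 + 3)*5)*7 = (7*5)*7 = 35*7 = 245)
p(H, b) = 245
(38921 - 40557)/(p(175, u(9)) + 19823) = (38921 - 40557)/(245 + 19823) = -1636/20068 = -1636*1/20068 = -409/5017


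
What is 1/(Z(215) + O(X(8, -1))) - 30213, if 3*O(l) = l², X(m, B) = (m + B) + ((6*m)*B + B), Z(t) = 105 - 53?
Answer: -19336319/640 ≈ -30213.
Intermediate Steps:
Z(t) = 52
X(m, B) = m + 2*B + 6*B*m (X(m, B) = (B + m) + (6*B*m + B) = (B + m) + (B + 6*B*m) = m + 2*B + 6*B*m)
O(l) = l²/3
1/(Z(215) + O(X(8, -1))) - 30213 = 1/(52 + (8 + 2*(-1) + 6*(-1)*8)²/3) - 30213 = 1/(52 + (8 - 2 - 48)²/3) - 30213 = 1/(52 + (⅓)*(-42)²) - 30213 = 1/(52 + (⅓)*1764) - 30213 = 1/(52 + 588) - 30213 = 1/640 - 30213 = -19336319/640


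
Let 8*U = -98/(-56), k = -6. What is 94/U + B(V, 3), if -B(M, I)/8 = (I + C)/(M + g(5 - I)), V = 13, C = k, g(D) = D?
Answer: 15096/35 ≈ 431.31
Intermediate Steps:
C = -6
U = 7/32 (U = (-98/(-56))/8 = (-98*(-1/56))/8 = (1/8)*(7/4) = 7/32 ≈ 0.21875)
B(M, I) = -8*(-6 + I)/(5 + M - I) (B(M, I) = -8*(I - 6)/(M + (5 - I)) = -8*(-6 + I)/(5 + M - I))
94/U + B(V, 3) = 94/(7/32) + 8*(6 - 1*3)/(5 + 13 - 1*3) = (32/7)*94 + 8*(6 - 3)/(5 + 13 - 3) = 3008/7 + 8*3/15 = 3008/7 + 8*(1/15)*3 = 3008/7 + 8/5 = 15096/35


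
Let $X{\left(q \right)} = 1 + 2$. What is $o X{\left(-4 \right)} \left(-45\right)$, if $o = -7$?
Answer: $945$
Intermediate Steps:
$X{\left(q \right)} = 3$
$o X{\left(-4 \right)} \left(-45\right) = \left(-7\right) 3 \left(-45\right) = \left(-21\right) \left(-45\right) = 945$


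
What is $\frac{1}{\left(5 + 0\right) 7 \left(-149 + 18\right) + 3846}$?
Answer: $- \frac{1}{739} \approx -0.0013532$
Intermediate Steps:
$\frac{1}{\left(5 + 0\right) 7 \left(-149 + 18\right) + 3846} = \frac{1}{5 \cdot 7 \left(-131\right) + 3846} = \frac{1}{35 \left(-131\right) + 3846} = \frac{1}{-4585 + 3846} = \frac{1}{-739} = - \frac{1}{739}$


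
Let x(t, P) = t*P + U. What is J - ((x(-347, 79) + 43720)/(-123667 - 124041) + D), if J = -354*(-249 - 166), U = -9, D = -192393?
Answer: 42024041911/123854 ≈ 3.3930e+5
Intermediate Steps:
J = 146910 (J = -354*(-415) = 146910)
x(t, P) = -9 + P*t (x(t, P) = t*P - 9 = P*t - 9 = -9 + P*t)
J - ((x(-347, 79) + 43720)/(-123667 - 124041) + D) = 146910 - (((-9 + 79*(-347)) + 43720)/(-123667 - 124041) - 192393) = 146910 - (((-9 - 27413) + 43720)/(-247708) - 192393) = 146910 - ((-27422 + 43720)*(-1/247708) - 192393) = 146910 - (16298*(-1/247708) - 192393) = 146910 - (-8149/123854 - 192393) = 146910 - 1*(-23828650771/123854) = 146910 + 23828650771/123854 = 42024041911/123854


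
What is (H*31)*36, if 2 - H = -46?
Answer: 53568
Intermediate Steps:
H = 48 (H = 2 - 1*(-46) = 2 + 46 = 48)
(H*31)*36 = (48*31)*36 = 1488*36 = 53568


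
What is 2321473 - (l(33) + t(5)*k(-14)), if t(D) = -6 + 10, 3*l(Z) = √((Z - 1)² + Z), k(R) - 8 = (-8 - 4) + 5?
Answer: 2321469 - √1057/3 ≈ 2.3215e+6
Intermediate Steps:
k(R) = 1 (k(R) = 8 + ((-8 - 4) + 5) = 8 + (-12 + 5) = 8 - 7 = 1)
l(Z) = √(Z + (-1 + Z)²)/3 (l(Z) = √((Z - 1)² + Z)/3 = √((-1 + Z)² + Z)/3 = √(Z + (-1 + Z)²)/3)
t(D) = 4
2321473 - (l(33) + t(5)*k(-14)) = 2321473 - (√(33 + (-1 + 33)²)/3 + 4*1) = 2321473 - (√(33 + 32²)/3 + 4) = 2321473 - (√(33 + 1024)/3 + 4) = 2321473 - (√1057/3 + 4) = 2321473 - (4 + √1057/3) = 2321473 + (-4 - √1057/3) = 2321469 - √1057/3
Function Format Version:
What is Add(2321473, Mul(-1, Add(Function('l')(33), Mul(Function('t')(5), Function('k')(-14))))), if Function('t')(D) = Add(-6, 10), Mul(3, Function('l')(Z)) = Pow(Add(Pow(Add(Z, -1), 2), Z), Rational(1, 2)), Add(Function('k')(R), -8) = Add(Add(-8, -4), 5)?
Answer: Add(2321469, Mul(Rational(-1, 3), Pow(1057, Rational(1, 2)))) ≈ 2.3215e+6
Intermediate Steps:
Function('k')(R) = 1 (Function('k')(R) = Add(8, Add(Add(-8, -4), 5)) = Add(8, Add(-12, 5)) = Add(8, -7) = 1)
Function('l')(Z) = Mul(Rational(1, 3), Pow(Add(Z, Pow(Add(-1, Z), 2)), Rational(1, 2))) (Function('l')(Z) = Mul(Rational(1, 3), Pow(Add(Pow(Add(Z, -1), 2), Z), Rational(1, 2))) = Mul(Rational(1, 3), Pow(Add(Pow(Add(-1, Z), 2), Z), Rational(1, 2))) = Mul(Rational(1, 3), Pow(Add(Z, Pow(Add(-1, Z), 2)), Rational(1, 2))))
Function('t')(D) = 4
Add(2321473, Mul(-1, Add(Function('l')(33), Mul(Function('t')(5), Function('k')(-14))))) = Add(2321473, Mul(-1, Add(Mul(Rational(1, 3), Pow(Add(33, Pow(Add(-1, 33), 2)), Rational(1, 2))), Mul(4, 1)))) = Add(2321473, Mul(-1, Add(Mul(Rational(1, 3), Pow(Add(33, Pow(32, 2)), Rational(1, 2))), 4))) = Add(2321473, Mul(-1, Add(Mul(Rational(1, 3), Pow(Add(33, 1024), Rational(1, 2))), 4))) = Add(2321473, Mul(-1, Add(Mul(Rational(1, 3), Pow(1057, Rational(1, 2))), 4))) = Add(2321473, Mul(-1, Add(4, Mul(Rational(1, 3), Pow(1057, Rational(1, 2)))))) = Add(2321473, Add(-4, Mul(Rational(-1, 3), Pow(1057, Rational(1, 2))))) = Add(2321469, Mul(Rational(-1, 3), Pow(1057, Rational(1, 2))))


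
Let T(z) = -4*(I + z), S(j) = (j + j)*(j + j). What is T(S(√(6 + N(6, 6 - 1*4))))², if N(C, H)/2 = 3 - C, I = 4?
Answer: 256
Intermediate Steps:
N(C, H) = 6 - 2*C (N(C, H) = 2*(3 - C) = 6 - 2*C)
S(j) = 4*j² (S(j) = (2*j)*(2*j) = 4*j²)
T(z) = -16 - 4*z (T(z) = -4*(4 + z) = -16 - 4*z)
T(S(√(6 + N(6, 6 - 1*4))))² = (-16 - 16*(√(6 + (6 - 2*6)))²)² = (-16 - 16*(√(6 + (6 - 12)))²)² = (-16 - 16*(√(6 - 6))²)² = (-16 - 16*(√0)²)² = (-16 - 16*0²)² = (-16 - 16*0)² = (-16 - 4*0)² = (-16 + 0)² = (-16)² = 256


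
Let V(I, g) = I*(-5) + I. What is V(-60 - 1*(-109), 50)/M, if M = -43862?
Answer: 14/3133 ≈ 0.0044686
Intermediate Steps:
V(I, g) = -4*I (V(I, g) = -5*I + I = -4*I)
V(-60 - 1*(-109), 50)/M = -4*(-60 - 1*(-109))/(-43862) = -4*(-60 + 109)*(-1/43862) = -4*49*(-1/43862) = -196*(-1/43862) = 14/3133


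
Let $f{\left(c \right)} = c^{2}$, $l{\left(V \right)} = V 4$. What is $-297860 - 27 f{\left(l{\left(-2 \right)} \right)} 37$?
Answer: $-361796$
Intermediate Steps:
$l{\left(V \right)} = 4 V$
$-297860 - 27 f{\left(l{\left(-2 \right)} \right)} 37 = -297860 - 27 \left(4 \left(-2\right)\right)^{2} \cdot 37 = -297860 - 27 \left(-8\right)^{2} \cdot 37 = -297860 - 27 \cdot 64 \cdot 37 = -297860 - 1728 \cdot 37 = -297860 - 63936 = -361796$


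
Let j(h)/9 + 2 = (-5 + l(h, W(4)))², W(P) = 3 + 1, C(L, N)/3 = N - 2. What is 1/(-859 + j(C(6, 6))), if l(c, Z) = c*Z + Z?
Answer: 1/19004 ≈ 5.2620e-5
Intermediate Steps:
C(L, N) = -6 + 3*N (C(L, N) = 3*(N - 2) = 3*(-2 + N) = -6 + 3*N)
W(P) = 4
l(c, Z) = Z + Z*c (l(c, Z) = Z*c + Z = Z + Z*c)
j(h) = -18 + 9*(-1 + 4*h)² (j(h) = -18 + 9*(-5 + 4*(1 + h))² = -18 + 9*(-5 + (4 + 4*h))² = -18 + 9*(-1 + 4*h)²)
1/(-859 + j(C(6, 6))) = 1/(-859 + (-18 + 9*(-1 + 4*(-6 + 3*6))²)) = 1/(-859 + (-18 + 9*(-1 + 4*(-6 + 18))²)) = 1/(-859 + (-18 + 9*(-1 + 4*12)²)) = 1/(-859 + (-18 + 9*(-1 + 48)²)) = 1/(-859 + (-18 + 9*47²)) = 1/(-859 + (-18 + 9*2209)) = 1/(-859 + (-18 + 19881)) = 1/(-859 + 19863) = 1/19004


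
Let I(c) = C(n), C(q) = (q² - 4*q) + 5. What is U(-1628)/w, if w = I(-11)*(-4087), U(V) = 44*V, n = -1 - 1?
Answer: 71632/69479 ≈ 1.0310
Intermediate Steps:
n = -2
C(q) = 5 + q² - 4*q
I(c) = 17 (I(c) = 5 + (-2)² - 4*(-2) = 5 + 4 + 8 = 17)
w = -69479 (w = 17*(-4087) = -69479)
U(-1628)/w = (44*(-1628))/(-69479) = -71632*(-1/69479) = 71632/69479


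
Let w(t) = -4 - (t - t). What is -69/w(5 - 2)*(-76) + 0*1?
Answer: -1311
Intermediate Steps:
w(t) = -4 (w(t) = -4 - 1*0 = -4 + 0 = -4)
-69/w(5 - 2)*(-76) + 0*1 = -69/(-4)*(-76) + 0*1 = -69*(-1/4)*(-76) + 0 = (69/4)*(-76) + 0 = -1311 + 0 = -1311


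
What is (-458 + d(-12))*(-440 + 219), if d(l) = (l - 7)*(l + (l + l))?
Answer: -49946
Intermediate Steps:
d(l) = 3*l*(-7 + l) (d(l) = (-7 + l)*(l + 2*l) = (-7 + l)*(3*l) = 3*l*(-7 + l))
(-458 + d(-12))*(-440 + 219) = (-458 + 3*(-12)*(-7 - 12))*(-440 + 219) = (-458 + 3*(-12)*(-19))*(-221) = (-458 + 684)*(-221) = 226*(-221) = -49946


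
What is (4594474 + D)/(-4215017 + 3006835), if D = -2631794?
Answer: -981340/604091 ≈ -1.6245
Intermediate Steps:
(4594474 + D)/(-4215017 + 3006835) = (4594474 - 2631794)/(-4215017 + 3006835) = 1962680/(-1208182) = 1962680*(-1/1208182) = -981340/604091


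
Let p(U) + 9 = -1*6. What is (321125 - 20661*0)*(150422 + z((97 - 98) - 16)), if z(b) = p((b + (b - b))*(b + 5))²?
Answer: 48376517875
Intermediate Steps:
p(U) = -15 (p(U) = -9 - 1*6 = -9 - 6 = -15)
z(b) = 225 (z(b) = (-15)² = 225)
(321125 - 20661*0)*(150422 + z((97 - 98) - 16)) = (321125 - 20661*0)*(150422 + 225) = (321125 + 0)*150647 = 321125*150647 = 48376517875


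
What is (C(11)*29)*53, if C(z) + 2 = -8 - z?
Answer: -32277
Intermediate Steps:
C(z) = -10 - z (C(z) = -2 + (-8 - z) = -10 - z)
(C(11)*29)*53 = ((-10 - 1*11)*29)*53 = ((-10 - 11)*29)*53 = -21*29*53 = -609*53 = -32277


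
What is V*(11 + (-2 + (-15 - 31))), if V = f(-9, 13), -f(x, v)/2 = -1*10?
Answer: -740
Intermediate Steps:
f(x, v) = 20 (f(x, v) = -(-2)*10 = -2*(-10) = 20)
V = 20
V*(11 + (-2 + (-15 - 31))) = 20*(11 + (-2 + (-15 - 31))) = 20*(11 + (-2 - 46)) = 20*(11 - 48) = 20*(-37) = -740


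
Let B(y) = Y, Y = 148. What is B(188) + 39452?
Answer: 39600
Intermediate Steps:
B(y) = 148
B(188) + 39452 = 148 + 39452 = 39600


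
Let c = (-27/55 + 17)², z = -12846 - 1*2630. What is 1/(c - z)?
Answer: 3025/47639364 ≈ 6.3498e-5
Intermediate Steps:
z = -15476 (z = -12846 - 2630 = -15476)
c = 824464/3025 (c = (-27*1/55 + 17)² = (-27/55 + 17)² = (908/55)² = 824464/3025 ≈ 272.55)
1/(c - z) = 1/(824464/3025 - 1*(-15476)) = 1/(824464/3025 + 15476) = 1/(47639364/3025) = 3025/47639364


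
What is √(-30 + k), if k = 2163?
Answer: 3*√237 ≈ 46.184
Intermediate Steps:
√(-30 + k) = √(-30 + 2163) = √2133 = 3*√237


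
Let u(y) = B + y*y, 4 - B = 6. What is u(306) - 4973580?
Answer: -4879946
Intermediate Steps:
B = -2 (B = 4 - 1*6 = 4 - 6 = -2)
u(y) = -2 + y**2 (u(y) = -2 + y*y = -2 + y**2)
u(306) - 4973580 = (-2 + 306**2) - 4973580 = (-2 + 93636) - 4973580 = 93634 - 4973580 = -4879946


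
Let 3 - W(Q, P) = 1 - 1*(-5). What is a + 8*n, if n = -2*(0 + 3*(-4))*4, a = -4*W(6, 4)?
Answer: 780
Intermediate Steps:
W(Q, P) = -3 (W(Q, P) = 3 - (1 - 1*(-5)) = 3 - (1 + 5) = 3 - 1*6 = 3 - 6 = -3)
a = 12 (a = -4*(-3) = 12)
n = 96 (n = -2*(0 - 12)*4 = -2*(-12)*4 = 24*4 = 96)
a + 8*n = 12 + 8*96 = 12 + 768 = 780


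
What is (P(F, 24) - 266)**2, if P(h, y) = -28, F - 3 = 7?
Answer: 86436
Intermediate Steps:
F = 10 (F = 3 + 7 = 10)
(P(F, 24) - 266)**2 = (-28 - 266)**2 = (-294)**2 = 86436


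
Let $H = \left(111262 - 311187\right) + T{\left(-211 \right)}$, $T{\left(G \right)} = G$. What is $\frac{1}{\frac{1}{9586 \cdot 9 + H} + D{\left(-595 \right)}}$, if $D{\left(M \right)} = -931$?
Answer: $- \frac{113862}{106005523} \approx -0.0010741$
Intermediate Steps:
$H = -200136$ ($H = \left(111262 - 311187\right) - 211 = -199925 - 211 = -200136$)
$\frac{1}{\frac{1}{9586 \cdot 9 + H} + D{\left(-595 \right)}} = \frac{1}{\frac{1}{9586 \cdot 9 - 200136} - 931} = \frac{1}{\frac{1}{86274 - 200136} - 931} = \frac{1}{\frac{1}{-113862} - 931} = \frac{1}{- \frac{1}{113862} - 931} = \frac{1}{- \frac{106005523}{113862}} = - \frac{113862}{106005523}$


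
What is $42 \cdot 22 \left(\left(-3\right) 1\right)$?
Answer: $-2772$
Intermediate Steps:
$42 \cdot 22 \left(\left(-3\right) 1\right) = 924 \left(-3\right) = -2772$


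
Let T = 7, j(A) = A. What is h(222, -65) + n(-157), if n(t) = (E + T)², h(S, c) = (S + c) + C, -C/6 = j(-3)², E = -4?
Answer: 112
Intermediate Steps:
C = -54 (C = -6*(-3)² = -6*9 = -54)
h(S, c) = -54 + S + c (h(S, c) = (S + c) - 54 = -54 + S + c)
n(t) = 9 (n(t) = (-4 + 7)² = 3² = 9)
h(222, -65) + n(-157) = (-54 + 222 - 65) + 9 = 103 + 9 = 112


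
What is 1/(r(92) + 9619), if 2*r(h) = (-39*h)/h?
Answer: 2/19199 ≈ 0.00010417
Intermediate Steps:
r(h) = -39/2 (r(h) = ((-39*h)/h)/2 = (1/2)*(-39) = -39/2)
1/(r(92) + 9619) = 1/(-39/2 + 9619) = 1/(19199/2) = 2/19199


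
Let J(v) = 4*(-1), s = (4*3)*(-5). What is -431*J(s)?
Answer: 1724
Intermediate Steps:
s = -60 (s = 12*(-5) = -60)
J(v) = -4
-431*J(s) = -431*(-4) = 1724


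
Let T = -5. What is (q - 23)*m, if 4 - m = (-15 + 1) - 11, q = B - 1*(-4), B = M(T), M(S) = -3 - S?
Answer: -493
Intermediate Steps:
B = 2 (B = -3 - 1*(-5) = -3 + 5 = 2)
q = 6 (q = 2 - 1*(-4) = 2 + 4 = 6)
m = 29 (m = 4 - ((-15 + 1) - 11) = 4 - (-14 - 11) = 4 - 1*(-25) = 4 + 25 = 29)
(q - 23)*m = (6 - 23)*29 = -17*29 = -493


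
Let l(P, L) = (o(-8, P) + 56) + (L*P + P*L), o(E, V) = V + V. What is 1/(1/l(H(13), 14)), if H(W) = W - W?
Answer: 56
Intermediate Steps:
o(E, V) = 2*V
H(W) = 0
l(P, L) = 56 + 2*P + 2*L*P (l(P, L) = (2*P + 56) + (L*P + P*L) = (56 + 2*P) + (L*P + L*P) = (56 + 2*P) + 2*L*P = 56 + 2*P + 2*L*P)
1/(1/l(H(13), 14)) = 1/(1/(56 + 2*0 + 2*14*0)) = 1/(1/(56 + 0 + 0)) = 1/(1/56) = 56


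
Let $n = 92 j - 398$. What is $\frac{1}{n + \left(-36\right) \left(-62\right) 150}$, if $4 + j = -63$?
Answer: $\frac{1}{328238} \approx 3.0466 \cdot 10^{-6}$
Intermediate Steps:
$j = -67$ ($j = -4 - 63 = -67$)
$n = -6562$ ($n = 92 \left(-67\right) - 398 = -6164 - 398 = -6562$)
$\frac{1}{n + \left(-36\right) \left(-62\right) 150} = \frac{1}{-6562 + \left(-36\right) \left(-62\right) 150} = \frac{1}{-6562 + 2232 \cdot 150} = \frac{1}{-6562 + 334800} = \frac{1}{328238}$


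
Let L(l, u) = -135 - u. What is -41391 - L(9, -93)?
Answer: -41349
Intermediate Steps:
-41391 - L(9, -93) = -41391 - (-135 - 1*(-93)) = -41391 - (-135 + 93) = -41391 - 1*(-42) = -41391 + 42 = -41349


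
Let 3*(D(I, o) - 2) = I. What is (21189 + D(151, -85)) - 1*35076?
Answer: -41504/3 ≈ -13835.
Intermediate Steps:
D(I, o) = 2 + I/3
(21189 + D(151, -85)) - 1*35076 = (21189 + (2 + (⅓)*151)) - 1*35076 = (21189 + (2 + 151/3)) - 35076 = (21189 + 157/3) - 35076 = 63724/3 - 35076 = -41504/3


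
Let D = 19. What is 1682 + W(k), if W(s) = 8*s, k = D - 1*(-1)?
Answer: 1842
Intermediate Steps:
k = 20 (k = 19 - 1*(-1) = 19 + 1 = 20)
1682 + W(k) = 1682 + 8*20 = 1682 + 160 = 1842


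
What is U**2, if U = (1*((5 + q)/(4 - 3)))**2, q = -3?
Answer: 16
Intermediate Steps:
U = 4 (U = (1*((5 - 3)/(4 - 3)))**2 = (1*(2/1))**2 = (1*(2*1))**2 = (1*2)**2 = 2**2 = 4)
U**2 = 4**2 = 16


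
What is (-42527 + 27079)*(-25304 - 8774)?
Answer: 526436944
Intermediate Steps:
(-42527 + 27079)*(-25304 - 8774) = -15448*(-34078) = 526436944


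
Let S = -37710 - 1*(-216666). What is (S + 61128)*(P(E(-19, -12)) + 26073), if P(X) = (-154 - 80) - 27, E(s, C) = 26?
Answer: 6197048208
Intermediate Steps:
P(X) = -261 (P(X) = -234 - 27 = -261)
S = 178956 (S = -37710 + 216666 = 178956)
(S + 61128)*(P(E(-19, -12)) + 26073) = (178956 + 61128)*(-261 + 26073) = 240084*25812 = 6197048208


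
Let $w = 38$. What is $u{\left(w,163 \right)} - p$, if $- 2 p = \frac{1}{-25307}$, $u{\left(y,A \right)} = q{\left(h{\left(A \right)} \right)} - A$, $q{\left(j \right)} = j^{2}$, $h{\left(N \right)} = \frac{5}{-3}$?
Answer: $- \frac{72985397}{455526} \approx -160.22$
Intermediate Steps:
$h{\left(N \right)} = - \frac{5}{3}$ ($h{\left(N \right)} = 5 \left(- \frac{1}{3}\right) = - \frac{5}{3}$)
$u{\left(y,A \right)} = \frac{25}{9} - A$ ($u{\left(y,A \right)} = \left(- \frac{5}{3}\right)^{2} - A = \frac{25}{9} - A$)
$p = \frac{1}{50614}$ ($p = - \frac{1}{2 \left(-25307\right)} = \left(- \frac{1}{2}\right) \left(- \frac{1}{25307}\right) = \frac{1}{50614} \approx 1.9757 \cdot 10^{-5}$)
$u{\left(w,163 \right)} - p = \left(\frac{25}{9} - 163\right) - \frac{1}{50614} = - \frac{1442}{9} - \frac{1}{50614} = - \frac{72985397}{455526}$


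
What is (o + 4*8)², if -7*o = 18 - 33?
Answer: 57121/49 ≈ 1165.7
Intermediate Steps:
o = 15/7 (o = -(18 - 33)/7 = -⅐*(-15) = 15/7 ≈ 2.1429)
(o + 4*8)² = (15/7 + 4*8)² = (15/7 + 32)² = (239/7)² = 57121/49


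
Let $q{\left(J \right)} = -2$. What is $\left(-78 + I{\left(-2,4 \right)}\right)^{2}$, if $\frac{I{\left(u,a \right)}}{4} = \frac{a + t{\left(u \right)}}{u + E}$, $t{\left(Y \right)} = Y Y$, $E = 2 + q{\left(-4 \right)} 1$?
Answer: $8836$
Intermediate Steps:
$E = 0$ ($E = 2 - 2 = 0$)
$t{\left(Y \right)} = Y^{2}$
$I{\left(u,a \right)} = \frac{4 \left(a + u^{2}\right)}{u}$ ($I{\left(u,a \right)} = 4 \frac{a + u^{2}}{u + 0} = 4 \frac{a + u^{2}}{u} = \frac{4 \left(a + u^{2}\right)}{u}$)
$\left(-78 + I{\left(-2,4 \right)}\right)^{2} = \left(-78 + \left(4 \left(-2\right) + 4 \cdot 4 \frac{1}{-2}\right)\right)^{2} = \left(-78 - \left(8 - -8\right)\right)^{2} = \left(-78 - 16\right)^{2} = \left(-94\right)^{2} = 8836$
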